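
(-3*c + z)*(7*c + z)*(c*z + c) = -21*c^3*z - 21*c^3 + 4*c^2*z^2 + 4*c^2*z + c*z^3 + c*z^2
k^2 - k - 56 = (k - 8)*(k + 7)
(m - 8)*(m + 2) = m^2 - 6*m - 16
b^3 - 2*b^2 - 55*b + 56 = (b - 8)*(b - 1)*(b + 7)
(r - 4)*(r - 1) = r^2 - 5*r + 4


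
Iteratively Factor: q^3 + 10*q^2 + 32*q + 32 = (q + 4)*(q^2 + 6*q + 8) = (q + 4)^2*(q + 2)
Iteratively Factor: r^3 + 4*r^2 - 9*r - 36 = (r - 3)*(r^2 + 7*r + 12) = (r - 3)*(r + 4)*(r + 3)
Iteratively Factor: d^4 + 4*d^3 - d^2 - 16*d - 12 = (d + 2)*(d^3 + 2*d^2 - 5*d - 6) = (d - 2)*(d + 2)*(d^2 + 4*d + 3) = (d - 2)*(d + 1)*(d + 2)*(d + 3)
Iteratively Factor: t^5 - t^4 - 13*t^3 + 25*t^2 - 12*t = (t)*(t^4 - t^3 - 13*t^2 + 25*t - 12) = t*(t - 1)*(t^3 - 13*t + 12) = t*(t - 3)*(t - 1)*(t^2 + 3*t - 4) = t*(t - 3)*(t - 1)^2*(t + 4)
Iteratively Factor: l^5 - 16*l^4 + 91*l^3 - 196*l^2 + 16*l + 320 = (l + 1)*(l^4 - 17*l^3 + 108*l^2 - 304*l + 320) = (l - 4)*(l + 1)*(l^3 - 13*l^2 + 56*l - 80) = (l - 4)^2*(l + 1)*(l^2 - 9*l + 20) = (l - 4)^3*(l + 1)*(l - 5)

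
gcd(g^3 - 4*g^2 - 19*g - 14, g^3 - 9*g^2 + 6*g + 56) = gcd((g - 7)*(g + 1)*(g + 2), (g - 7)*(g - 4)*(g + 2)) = g^2 - 5*g - 14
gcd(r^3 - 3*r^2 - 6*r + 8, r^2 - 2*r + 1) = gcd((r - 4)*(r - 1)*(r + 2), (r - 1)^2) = r - 1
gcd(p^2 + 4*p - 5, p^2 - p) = p - 1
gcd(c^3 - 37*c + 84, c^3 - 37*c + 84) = c^3 - 37*c + 84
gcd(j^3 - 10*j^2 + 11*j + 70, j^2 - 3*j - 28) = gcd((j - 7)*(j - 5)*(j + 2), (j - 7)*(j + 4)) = j - 7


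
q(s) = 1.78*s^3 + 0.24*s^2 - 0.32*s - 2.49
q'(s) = 5.34*s^2 + 0.48*s - 0.32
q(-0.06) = -2.47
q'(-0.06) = -0.33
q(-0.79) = -2.97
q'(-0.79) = 2.63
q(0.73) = -1.90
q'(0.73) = 2.88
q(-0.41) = -2.44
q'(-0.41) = 0.38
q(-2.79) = -38.39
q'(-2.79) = 39.91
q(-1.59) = -8.53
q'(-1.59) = 12.42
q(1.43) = 2.75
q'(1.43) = 11.29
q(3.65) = 86.10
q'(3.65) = 72.57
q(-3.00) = -47.43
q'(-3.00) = 46.30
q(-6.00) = -376.41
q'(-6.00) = 189.04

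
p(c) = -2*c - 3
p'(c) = -2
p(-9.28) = 15.56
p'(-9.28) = -2.00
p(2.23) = -7.46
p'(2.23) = -2.00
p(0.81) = -4.62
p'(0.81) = -2.00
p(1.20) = -5.40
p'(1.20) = -2.00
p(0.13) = -3.26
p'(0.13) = -2.00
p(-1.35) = -0.30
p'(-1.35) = -2.00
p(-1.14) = -0.72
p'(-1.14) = -2.00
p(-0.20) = -2.60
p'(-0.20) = -2.00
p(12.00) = -27.00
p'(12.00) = -2.00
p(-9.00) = 15.00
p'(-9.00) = -2.00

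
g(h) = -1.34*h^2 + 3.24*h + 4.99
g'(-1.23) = 6.54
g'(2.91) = -4.56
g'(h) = 3.24 - 2.68*h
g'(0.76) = 1.20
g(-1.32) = -1.62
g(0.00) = 4.99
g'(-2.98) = 11.23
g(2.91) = 3.07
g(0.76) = 6.68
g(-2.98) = -16.56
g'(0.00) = 3.24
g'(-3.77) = 13.34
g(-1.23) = -1.02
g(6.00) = -23.81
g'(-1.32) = 6.78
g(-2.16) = -8.26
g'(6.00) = -12.84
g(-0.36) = 3.65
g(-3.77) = -26.27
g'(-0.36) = 4.20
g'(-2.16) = 9.03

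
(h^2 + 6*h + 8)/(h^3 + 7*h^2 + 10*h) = (h + 4)/(h*(h + 5))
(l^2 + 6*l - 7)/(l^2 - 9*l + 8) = (l + 7)/(l - 8)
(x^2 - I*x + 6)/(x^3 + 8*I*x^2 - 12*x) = (x - 3*I)/(x*(x + 6*I))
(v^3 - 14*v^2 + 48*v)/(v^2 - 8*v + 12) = v*(v - 8)/(v - 2)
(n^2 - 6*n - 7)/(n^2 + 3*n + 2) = (n - 7)/(n + 2)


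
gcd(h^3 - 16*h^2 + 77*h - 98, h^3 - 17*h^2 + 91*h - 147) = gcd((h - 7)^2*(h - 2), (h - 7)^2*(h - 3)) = h^2 - 14*h + 49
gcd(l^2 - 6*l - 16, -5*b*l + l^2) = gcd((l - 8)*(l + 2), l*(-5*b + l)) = 1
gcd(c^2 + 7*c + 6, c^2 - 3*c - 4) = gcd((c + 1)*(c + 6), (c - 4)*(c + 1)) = c + 1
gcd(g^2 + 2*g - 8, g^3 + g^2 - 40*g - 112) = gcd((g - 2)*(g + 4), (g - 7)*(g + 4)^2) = g + 4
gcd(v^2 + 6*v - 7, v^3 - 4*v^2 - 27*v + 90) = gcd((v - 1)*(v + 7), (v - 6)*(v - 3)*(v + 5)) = 1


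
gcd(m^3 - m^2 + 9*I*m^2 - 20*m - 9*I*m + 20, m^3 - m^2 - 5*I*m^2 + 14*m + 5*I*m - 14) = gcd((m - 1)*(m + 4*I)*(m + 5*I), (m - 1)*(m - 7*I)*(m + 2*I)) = m - 1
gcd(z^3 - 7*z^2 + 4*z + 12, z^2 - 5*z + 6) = z - 2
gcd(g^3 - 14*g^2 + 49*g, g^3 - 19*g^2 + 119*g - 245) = g^2 - 14*g + 49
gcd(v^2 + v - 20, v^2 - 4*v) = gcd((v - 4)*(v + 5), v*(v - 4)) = v - 4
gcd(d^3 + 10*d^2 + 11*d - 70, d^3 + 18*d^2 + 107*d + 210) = d^2 + 12*d + 35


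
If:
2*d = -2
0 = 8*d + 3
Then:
No Solution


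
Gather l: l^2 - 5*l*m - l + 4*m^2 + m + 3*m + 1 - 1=l^2 + l*(-5*m - 1) + 4*m^2 + 4*m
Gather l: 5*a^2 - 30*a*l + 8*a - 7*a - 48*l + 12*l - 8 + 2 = 5*a^2 + a + l*(-30*a - 36) - 6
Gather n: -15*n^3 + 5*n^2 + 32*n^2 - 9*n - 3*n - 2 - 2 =-15*n^3 + 37*n^2 - 12*n - 4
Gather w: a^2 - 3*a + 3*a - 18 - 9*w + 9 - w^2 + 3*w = a^2 - w^2 - 6*w - 9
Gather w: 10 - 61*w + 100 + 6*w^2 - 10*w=6*w^2 - 71*w + 110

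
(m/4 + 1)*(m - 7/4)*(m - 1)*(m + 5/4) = m^4/4 + 5*m^3/8 - 123*m^2/64 - 73*m/64 + 35/16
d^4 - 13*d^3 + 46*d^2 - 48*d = d*(d - 8)*(d - 3)*(d - 2)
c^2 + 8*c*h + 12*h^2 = (c + 2*h)*(c + 6*h)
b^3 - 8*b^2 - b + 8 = (b - 8)*(b - 1)*(b + 1)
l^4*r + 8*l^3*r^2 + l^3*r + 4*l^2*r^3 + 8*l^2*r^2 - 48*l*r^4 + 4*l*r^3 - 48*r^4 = (l - 2*r)*(l + 4*r)*(l + 6*r)*(l*r + r)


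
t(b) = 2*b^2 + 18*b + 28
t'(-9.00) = -18.00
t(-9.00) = 28.00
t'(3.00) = 30.00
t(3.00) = 100.00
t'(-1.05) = 13.80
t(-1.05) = 11.30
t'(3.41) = 31.64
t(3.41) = 112.64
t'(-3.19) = 5.24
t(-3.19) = -9.07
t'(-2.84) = 6.64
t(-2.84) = -6.99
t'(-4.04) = 1.84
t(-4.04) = -12.08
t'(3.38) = 31.52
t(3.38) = 111.69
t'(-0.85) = 14.60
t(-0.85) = 14.14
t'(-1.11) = 13.56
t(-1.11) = 10.48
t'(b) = 4*b + 18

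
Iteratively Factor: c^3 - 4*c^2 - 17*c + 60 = (c - 3)*(c^2 - c - 20) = (c - 5)*(c - 3)*(c + 4)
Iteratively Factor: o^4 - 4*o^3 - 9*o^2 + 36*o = (o - 3)*(o^3 - o^2 - 12*o) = o*(o - 3)*(o^2 - o - 12) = o*(o - 3)*(o + 3)*(o - 4)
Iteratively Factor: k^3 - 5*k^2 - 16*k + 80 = (k + 4)*(k^2 - 9*k + 20) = (k - 4)*(k + 4)*(k - 5)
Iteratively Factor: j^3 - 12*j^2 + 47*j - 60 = (j - 5)*(j^2 - 7*j + 12) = (j - 5)*(j - 3)*(j - 4)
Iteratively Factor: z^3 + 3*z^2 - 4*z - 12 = (z + 2)*(z^2 + z - 6) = (z + 2)*(z + 3)*(z - 2)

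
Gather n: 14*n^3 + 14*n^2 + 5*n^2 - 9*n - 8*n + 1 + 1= 14*n^3 + 19*n^2 - 17*n + 2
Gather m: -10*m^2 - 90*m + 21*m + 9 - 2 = -10*m^2 - 69*m + 7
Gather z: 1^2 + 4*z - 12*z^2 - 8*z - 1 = -12*z^2 - 4*z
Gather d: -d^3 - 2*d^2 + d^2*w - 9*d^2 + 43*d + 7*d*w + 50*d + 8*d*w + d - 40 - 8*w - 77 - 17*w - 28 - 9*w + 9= -d^3 + d^2*(w - 11) + d*(15*w + 94) - 34*w - 136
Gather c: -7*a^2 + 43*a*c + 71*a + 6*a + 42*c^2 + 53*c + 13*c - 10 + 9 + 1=-7*a^2 + 77*a + 42*c^2 + c*(43*a + 66)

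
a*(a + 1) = a^2 + a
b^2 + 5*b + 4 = (b + 1)*(b + 4)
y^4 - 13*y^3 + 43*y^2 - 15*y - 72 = (y - 8)*(y - 3)^2*(y + 1)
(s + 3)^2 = s^2 + 6*s + 9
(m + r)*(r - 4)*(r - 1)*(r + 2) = m*r^3 - 3*m*r^2 - 6*m*r + 8*m + r^4 - 3*r^3 - 6*r^2 + 8*r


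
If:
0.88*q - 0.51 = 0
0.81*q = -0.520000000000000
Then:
No Solution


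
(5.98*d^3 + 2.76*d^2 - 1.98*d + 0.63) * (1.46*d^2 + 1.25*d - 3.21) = 8.7308*d^5 + 11.5046*d^4 - 18.6366*d^3 - 10.4148*d^2 + 7.1433*d - 2.0223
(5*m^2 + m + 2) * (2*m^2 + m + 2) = 10*m^4 + 7*m^3 + 15*m^2 + 4*m + 4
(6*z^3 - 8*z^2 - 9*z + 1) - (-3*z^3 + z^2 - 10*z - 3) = 9*z^3 - 9*z^2 + z + 4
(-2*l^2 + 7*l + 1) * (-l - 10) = 2*l^3 + 13*l^2 - 71*l - 10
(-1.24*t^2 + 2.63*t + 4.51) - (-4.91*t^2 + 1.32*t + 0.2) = 3.67*t^2 + 1.31*t + 4.31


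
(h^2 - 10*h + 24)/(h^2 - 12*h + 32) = (h - 6)/(h - 8)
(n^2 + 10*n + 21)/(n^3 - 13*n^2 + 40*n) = (n^2 + 10*n + 21)/(n*(n^2 - 13*n + 40))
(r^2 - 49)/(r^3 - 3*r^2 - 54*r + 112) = (r - 7)/(r^2 - 10*r + 16)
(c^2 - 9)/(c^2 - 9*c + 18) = (c + 3)/(c - 6)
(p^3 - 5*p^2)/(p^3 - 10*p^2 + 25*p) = p/(p - 5)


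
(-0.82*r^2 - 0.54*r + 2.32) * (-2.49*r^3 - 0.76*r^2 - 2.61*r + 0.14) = 2.0418*r^5 + 1.9678*r^4 - 3.2262*r^3 - 0.4686*r^2 - 6.1308*r + 0.3248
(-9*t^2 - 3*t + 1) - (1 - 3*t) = -9*t^2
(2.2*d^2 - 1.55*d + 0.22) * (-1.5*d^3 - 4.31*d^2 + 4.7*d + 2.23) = -3.3*d^5 - 7.157*d^4 + 16.6905*d^3 - 3.3272*d^2 - 2.4225*d + 0.4906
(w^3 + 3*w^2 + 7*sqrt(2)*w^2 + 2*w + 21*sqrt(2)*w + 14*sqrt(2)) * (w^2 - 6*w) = w^5 - 3*w^4 + 7*sqrt(2)*w^4 - 21*sqrt(2)*w^3 - 16*w^3 - 112*sqrt(2)*w^2 - 12*w^2 - 84*sqrt(2)*w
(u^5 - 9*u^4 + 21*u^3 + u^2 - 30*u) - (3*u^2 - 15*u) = u^5 - 9*u^4 + 21*u^3 - 2*u^2 - 15*u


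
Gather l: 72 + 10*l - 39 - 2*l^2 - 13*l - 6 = -2*l^2 - 3*l + 27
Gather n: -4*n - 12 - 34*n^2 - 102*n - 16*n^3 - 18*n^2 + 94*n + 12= -16*n^3 - 52*n^2 - 12*n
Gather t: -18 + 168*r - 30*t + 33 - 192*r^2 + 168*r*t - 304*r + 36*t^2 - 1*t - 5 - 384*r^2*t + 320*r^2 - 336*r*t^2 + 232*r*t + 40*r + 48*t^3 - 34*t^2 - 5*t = 128*r^2 - 96*r + 48*t^3 + t^2*(2 - 336*r) + t*(-384*r^2 + 400*r - 36) + 10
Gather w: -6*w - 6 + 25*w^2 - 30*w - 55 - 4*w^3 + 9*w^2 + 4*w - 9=-4*w^3 + 34*w^2 - 32*w - 70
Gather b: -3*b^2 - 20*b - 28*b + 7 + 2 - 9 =-3*b^2 - 48*b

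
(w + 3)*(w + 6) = w^2 + 9*w + 18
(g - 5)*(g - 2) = g^2 - 7*g + 10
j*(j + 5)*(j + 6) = j^3 + 11*j^2 + 30*j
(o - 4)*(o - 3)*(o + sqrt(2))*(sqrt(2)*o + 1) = sqrt(2)*o^4 - 7*sqrt(2)*o^3 + 3*o^3 - 21*o^2 + 13*sqrt(2)*o^2 - 7*sqrt(2)*o + 36*o + 12*sqrt(2)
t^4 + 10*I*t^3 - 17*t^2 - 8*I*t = t*(t + I)^2*(t + 8*I)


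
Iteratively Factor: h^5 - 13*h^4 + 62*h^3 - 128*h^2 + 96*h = (h - 4)*(h^4 - 9*h^3 + 26*h^2 - 24*h) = (h - 4)^2*(h^3 - 5*h^2 + 6*h) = h*(h - 4)^2*(h^2 - 5*h + 6) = h*(h - 4)^2*(h - 2)*(h - 3)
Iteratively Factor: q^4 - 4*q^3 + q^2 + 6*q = (q + 1)*(q^3 - 5*q^2 + 6*q) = (q - 2)*(q + 1)*(q^2 - 3*q) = (q - 3)*(q - 2)*(q + 1)*(q)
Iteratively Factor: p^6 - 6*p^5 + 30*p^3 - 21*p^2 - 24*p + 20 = (p - 1)*(p^5 - 5*p^4 - 5*p^3 + 25*p^2 + 4*p - 20) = (p - 1)*(p + 2)*(p^4 - 7*p^3 + 9*p^2 + 7*p - 10) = (p - 5)*(p - 1)*(p + 2)*(p^3 - 2*p^2 - p + 2) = (p - 5)*(p - 1)^2*(p + 2)*(p^2 - p - 2) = (p - 5)*(p - 2)*(p - 1)^2*(p + 2)*(p + 1)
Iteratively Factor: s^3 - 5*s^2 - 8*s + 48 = (s - 4)*(s^2 - s - 12) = (s - 4)^2*(s + 3)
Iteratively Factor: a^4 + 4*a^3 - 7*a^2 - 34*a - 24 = (a - 3)*(a^3 + 7*a^2 + 14*a + 8) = (a - 3)*(a + 4)*(a^2 + 3*a + 2) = (a - 3)*(a + 1)*(a + 4)*(a + 2)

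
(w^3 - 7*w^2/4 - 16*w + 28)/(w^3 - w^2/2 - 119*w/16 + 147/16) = 4*(w^2 - 16)/(4*w^2 + 5*w - 21)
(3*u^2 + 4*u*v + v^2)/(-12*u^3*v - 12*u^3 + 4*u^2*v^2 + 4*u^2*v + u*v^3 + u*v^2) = (3*u^2 + 4*u*v + v^2)/(u*(-12*u^2*v - 12*u^2 + 4*u*v^2 + 4*u*v + v^3 + v^2))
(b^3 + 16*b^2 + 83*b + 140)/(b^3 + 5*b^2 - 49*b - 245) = (b + 4)/(b - 7)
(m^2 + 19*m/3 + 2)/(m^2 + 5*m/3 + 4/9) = 3*(m + 6)/(3*m + 4)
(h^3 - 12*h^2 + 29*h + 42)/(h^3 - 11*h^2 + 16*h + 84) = (h + 1)/(h + 2)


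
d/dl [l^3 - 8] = 3*l^2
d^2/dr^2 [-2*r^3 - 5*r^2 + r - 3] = -12*r - 10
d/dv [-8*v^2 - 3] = -16*v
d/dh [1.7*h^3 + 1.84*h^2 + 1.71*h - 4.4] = 5.1*h^2 + 3.68*h + 1.71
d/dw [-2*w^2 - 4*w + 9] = -4*w - 4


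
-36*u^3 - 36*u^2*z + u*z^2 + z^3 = (-6*u + z)*(u + z)*(6*u + z)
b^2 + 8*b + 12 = (b + 2)*(b + 6)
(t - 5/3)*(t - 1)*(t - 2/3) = t^3 - 10*t^2/3 + 31*t/9 - 10/9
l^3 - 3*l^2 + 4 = (l - 2)^2*(l + 1)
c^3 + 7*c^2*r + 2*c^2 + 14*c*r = c*(c + 2)*(c + 7*r)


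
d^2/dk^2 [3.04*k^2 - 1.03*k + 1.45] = 6.08000000000000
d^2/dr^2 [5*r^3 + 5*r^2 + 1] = 30*r + 10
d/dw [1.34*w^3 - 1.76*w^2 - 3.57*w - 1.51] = 4.02*w^2 - 3.52*w - 3.57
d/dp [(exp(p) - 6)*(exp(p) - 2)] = 2*(exp(p) - 4)*exp(p)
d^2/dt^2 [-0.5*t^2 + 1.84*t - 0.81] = -1.00000000000000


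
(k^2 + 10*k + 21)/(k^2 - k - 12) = (k + 7)/(k - 4)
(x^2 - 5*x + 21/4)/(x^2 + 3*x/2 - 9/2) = (x - 7/2)/(x + 3)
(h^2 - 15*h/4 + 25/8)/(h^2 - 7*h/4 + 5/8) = (2*h - 5)/(2*h - 1)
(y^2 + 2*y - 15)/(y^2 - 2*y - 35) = (y - 3)/(y - 7)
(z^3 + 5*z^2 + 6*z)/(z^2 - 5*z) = (z^2 + 5*z + 6)/(z - 5)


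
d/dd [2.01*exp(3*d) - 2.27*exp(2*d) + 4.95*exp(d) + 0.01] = (6.03*exp(2*d) - 4.54*exp(d) + 4.95)*exp(d)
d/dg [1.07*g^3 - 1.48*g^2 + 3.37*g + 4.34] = 3.21*g^2 - 2.96*g + 3.37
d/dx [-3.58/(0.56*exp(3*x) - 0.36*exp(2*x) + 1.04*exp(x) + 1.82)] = (6.0144*exp(2*x) - 2.5776*exp(x) + 3.7232)*exp(x)/(0.56*exp(3*x) - 0.36*exp(2*x) + 1.04*exp(x) + 1.82)^2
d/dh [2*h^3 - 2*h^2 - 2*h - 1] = 6*h^2 - 4*h - 2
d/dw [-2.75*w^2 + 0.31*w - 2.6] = 0.31 - 5.5*w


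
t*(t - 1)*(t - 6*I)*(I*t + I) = I*t^4 + 6*t^3 - I*t^2 - 6*t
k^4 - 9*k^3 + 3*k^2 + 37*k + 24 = (k - 8)*(k - 3)*(k + 1)^2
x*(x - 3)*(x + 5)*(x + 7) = x^4 + 9*x^3 - x^2 - 105*x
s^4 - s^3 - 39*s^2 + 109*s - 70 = (s - 5)*(s - 2)*(s - 1)*(s + 7)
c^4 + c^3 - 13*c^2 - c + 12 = (c - 3)*(c - 1)*(c + 1)*(c + 4)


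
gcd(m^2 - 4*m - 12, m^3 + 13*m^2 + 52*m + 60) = m + 2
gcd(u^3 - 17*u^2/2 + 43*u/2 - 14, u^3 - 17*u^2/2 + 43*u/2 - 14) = u^3 - 17*u^2/2 + 43*u/2 - 14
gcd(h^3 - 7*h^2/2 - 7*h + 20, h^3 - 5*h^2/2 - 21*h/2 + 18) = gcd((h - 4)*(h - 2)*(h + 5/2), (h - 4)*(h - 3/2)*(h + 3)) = h - 4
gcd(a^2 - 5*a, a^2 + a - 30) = a - 5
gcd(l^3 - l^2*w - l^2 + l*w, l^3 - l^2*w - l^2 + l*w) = -l^3 + l^2*w + l^2 - l*w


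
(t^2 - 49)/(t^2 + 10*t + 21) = (t - 7)/(t + 3)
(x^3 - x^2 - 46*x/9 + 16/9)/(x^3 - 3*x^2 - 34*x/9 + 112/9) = (3*x - 1)/(3*x - 7)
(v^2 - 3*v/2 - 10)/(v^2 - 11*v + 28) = (v + 5/2)/(v - 7)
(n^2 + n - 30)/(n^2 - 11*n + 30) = (n + 6)/(n - 6)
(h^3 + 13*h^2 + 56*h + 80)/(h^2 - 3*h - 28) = (h^2 + 9*h + 20)/(h - 7)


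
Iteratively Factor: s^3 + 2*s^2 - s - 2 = (s - 1)*(s^2 + 3*s + 2) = (s - 1)*(s + 2)*(s + 1)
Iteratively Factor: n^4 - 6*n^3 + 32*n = (n - 4)*(n^3 - 2*n^2 - 8*n) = (n - 4)*(n + 2)*(n^2 - 4*n) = (n - 4)^2*(n + 2)*(n)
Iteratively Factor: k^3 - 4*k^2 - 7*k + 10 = (k + 2)*(k^2 - 6*k + 5) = (k - 5)*(k + 2)*(k - 1)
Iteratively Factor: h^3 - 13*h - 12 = (h + 1)*(h^2 - h - 12) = (h - 4)*(h + 1)*(h + 3)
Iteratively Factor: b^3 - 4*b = (b - 2)*(b^2 + 2*b) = (b - 2)*(b + 2)*(b)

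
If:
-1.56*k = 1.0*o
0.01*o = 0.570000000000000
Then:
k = -36.54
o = 57.00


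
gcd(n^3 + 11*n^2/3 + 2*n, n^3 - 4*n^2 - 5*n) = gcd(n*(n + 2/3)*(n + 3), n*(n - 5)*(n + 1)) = n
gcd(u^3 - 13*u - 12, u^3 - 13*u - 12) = u^3 - 13*u - 12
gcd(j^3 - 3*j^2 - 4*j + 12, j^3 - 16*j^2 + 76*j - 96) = j - 2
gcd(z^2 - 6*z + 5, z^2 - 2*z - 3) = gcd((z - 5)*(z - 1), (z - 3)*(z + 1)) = 1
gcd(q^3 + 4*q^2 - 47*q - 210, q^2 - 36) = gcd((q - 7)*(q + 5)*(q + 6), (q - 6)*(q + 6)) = q + 6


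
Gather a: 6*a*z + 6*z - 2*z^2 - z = 6*a*z - 2*z^2 + 5*z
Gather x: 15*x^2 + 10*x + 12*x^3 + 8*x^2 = 12*x^3 + 23*x^2 + 10*x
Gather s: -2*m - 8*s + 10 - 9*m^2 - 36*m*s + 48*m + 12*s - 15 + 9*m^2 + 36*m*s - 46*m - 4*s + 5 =0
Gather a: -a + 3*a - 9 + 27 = 2*a + 18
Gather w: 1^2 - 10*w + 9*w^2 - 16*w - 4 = 9*w^2 - 26*w - 3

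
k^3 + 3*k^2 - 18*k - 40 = (k - 4)*(k + 2)*(k + 5)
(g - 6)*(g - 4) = g^2 - 10*g + 24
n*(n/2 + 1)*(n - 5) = n^3/2 - 3*n^2/2 - 5*n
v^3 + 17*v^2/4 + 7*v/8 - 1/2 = (v - 1/4)*(v + 1/2)*(v + 4)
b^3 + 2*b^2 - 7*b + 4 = (b - 1)^2*(b + 4)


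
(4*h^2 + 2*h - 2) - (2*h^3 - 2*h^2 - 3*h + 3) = -2*h^3 + 6*h^2 + 5*h - 5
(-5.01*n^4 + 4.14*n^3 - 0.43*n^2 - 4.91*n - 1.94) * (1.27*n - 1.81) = -6.3627*n^5 + 14.3259*n^4 - 8.0395*n^3 - 5.4574*n^2 + 6.4233*n + 3.5114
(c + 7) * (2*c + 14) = 2*c^2 + 28*c + 98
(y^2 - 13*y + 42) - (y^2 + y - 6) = 48 - 14*y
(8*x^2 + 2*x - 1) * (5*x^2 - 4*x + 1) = 40*x^4 - 22*x^3 - 5*x^2 + 6*x - 1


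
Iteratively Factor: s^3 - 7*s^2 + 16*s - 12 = (s - 2)*(s^2 - 5*s + 6) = (s - 2)^2*(s - 3)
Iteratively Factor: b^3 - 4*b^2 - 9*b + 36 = (b - 4)*(b^2 - 9) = (b - 4)*(b + 3)*(b - 3)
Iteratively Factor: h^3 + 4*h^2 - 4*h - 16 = (h - 2)*(h^2 + 6*h + 8) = (h - 2)*(h + 4)*(h + 2)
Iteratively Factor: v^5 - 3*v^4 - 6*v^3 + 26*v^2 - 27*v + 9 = (v - 1)*(v^4 - 2*v^3 - 8*v^2 + 18*v - 9) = (v - 1)^2*(v^3 - v^2 - 9*v + 9) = (v - 3)*(v - 1)^2*(v^2 + 2*v - 3) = (v - 3)*(v - 1)^3*(v + 3)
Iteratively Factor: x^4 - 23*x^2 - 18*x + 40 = (x - 1)*(x^3 + x^2 - 22*x - 40) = (x - 1)*(x + 2)*(x^2 - x - 20) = (x - 5)*(x - 1)*(x + 2)*(x + 4)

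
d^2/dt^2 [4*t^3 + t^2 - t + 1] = 24*t + 2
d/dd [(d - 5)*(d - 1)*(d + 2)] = 3*d^2 - 8*d - 7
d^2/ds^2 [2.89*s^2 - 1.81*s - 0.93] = 5.78000000000000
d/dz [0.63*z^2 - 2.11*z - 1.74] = 1.26*z - 2.11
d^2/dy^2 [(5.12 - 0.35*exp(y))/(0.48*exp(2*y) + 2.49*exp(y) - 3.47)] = (-0.08064*exp(4*y) + 5.136912*exp(3*y) + 14.860512*exp(2*y) + 62.831895*exp(y) + 40.024021)*exp(y)/(0.110592*exp(6*y) + 1.721088*exp(5*y) + 6.52968*exp(4*y) - 9.44581499999999*exp(3*y) - 47.204145*exp(2*y) + 89.945523*exp(y) - 41.781923)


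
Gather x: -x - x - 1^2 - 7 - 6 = -2*x - 14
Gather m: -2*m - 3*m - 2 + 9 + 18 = 25 - 5*m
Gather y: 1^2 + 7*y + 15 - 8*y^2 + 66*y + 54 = -8*y^2 + 73*y + 70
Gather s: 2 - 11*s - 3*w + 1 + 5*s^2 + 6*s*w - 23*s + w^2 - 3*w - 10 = 5*s^2 + s*(6*w - 34) + w^2 - 6*w - 7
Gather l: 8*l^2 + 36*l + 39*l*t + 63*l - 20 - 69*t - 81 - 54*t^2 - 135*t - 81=8*l^2 + l*(39*t + 99) - 54*t^2 - 204*t - 182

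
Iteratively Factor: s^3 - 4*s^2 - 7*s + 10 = (s - 1)*(s^2 - 3*s - 10) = (s - 1)*(s + 2)*(s - 5)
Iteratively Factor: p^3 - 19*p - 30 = (p + 2)*(p^2 - 2*p - 15) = (p + 2)*(p + 3)*(p - 5)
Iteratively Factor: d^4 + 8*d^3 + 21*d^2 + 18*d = (d + 2)*(d^3 + 6*d^2 + 9*d) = d*(d + 2)*(d^2 + 6*d + 9) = d*(d + 2)*(d + 3)*(d + 3)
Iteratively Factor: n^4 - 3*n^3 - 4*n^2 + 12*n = (n - 2)*(n^3 - n^2 - 6*n) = (n - 3)*(n - 2)*(n^2 + 2*n) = (n - 3)*(n - 2)*(n + 2)*(n)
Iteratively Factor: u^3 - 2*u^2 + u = (u - 1)*(u^2 - u) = u*(u - 1)*(u - 1)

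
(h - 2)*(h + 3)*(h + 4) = h^3 + 5*h^2 - 2*h - 24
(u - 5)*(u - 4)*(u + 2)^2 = u^4 - 5*u^3 - 12*u^2 + 44*u + 80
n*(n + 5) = n^2 + 5*n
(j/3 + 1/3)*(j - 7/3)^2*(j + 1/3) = j^4/3 - 10*j^3/9 - 4*j^2/27 + 154*j/81 + 49/81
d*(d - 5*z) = d^2 - 5*d*z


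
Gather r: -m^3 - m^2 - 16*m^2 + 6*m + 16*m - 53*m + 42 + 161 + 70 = -m^3 - 17*m^2 - 31*m + 273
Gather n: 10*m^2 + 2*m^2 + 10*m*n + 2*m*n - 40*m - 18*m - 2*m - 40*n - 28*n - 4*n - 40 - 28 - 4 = 12*m^2 - 60*m + n*(12*m - 72) - 72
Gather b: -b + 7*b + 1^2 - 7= 6*b - 6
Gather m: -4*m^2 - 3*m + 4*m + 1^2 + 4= -4*m^2 + m + 5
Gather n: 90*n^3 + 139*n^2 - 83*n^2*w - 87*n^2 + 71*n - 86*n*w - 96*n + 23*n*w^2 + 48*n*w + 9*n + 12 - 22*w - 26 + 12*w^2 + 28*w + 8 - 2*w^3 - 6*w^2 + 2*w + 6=90*n^3 + n^2*(52 - 83*w) + n*(23*w^2 - 38*w - 16) - 2*w^3 + 6*w^2 + 8*w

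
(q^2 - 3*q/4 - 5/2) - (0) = q^2 - 3*q/4 - 5/2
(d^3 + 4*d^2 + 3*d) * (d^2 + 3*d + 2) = d^5 + 7*d^4 + 17*d^3 + 17*d^2 + 6*d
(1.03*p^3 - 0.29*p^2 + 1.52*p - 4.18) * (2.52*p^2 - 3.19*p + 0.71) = 2.5956*p^5 - 4.0165*p^4 + 5.4868*p^3 - 15.5883*p^2 + 14.4134*p - 2.9678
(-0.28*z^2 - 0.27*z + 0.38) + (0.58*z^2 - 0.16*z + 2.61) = 0.3*z^2 - 0.43*z + 2.99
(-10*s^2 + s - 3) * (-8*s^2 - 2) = 80*s^4 - 8*s^3 + 44*s^2 - 2*s + 6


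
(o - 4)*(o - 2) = o^2 - 6*o + 8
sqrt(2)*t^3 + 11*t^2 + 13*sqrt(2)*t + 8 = (t + sqrt(2))*(t + 4*sqrt(2))*(sqrt(2)*t + 1)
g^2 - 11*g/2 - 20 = (g - 8)*(g + 5/2)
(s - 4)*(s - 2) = s^2 - 6*s + 8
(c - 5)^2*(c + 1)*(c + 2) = c^4 - 7*c^3 - 3*c^2 + 55*c + 50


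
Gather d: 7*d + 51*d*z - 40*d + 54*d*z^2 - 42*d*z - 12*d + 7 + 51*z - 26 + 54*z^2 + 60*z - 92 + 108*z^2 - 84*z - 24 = d*(54*z^2 + 9*z - 45) + 162*z^2 + 27*z - 135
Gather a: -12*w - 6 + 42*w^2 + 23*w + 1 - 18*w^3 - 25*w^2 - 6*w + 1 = -18*w^3 + 17*w^2 + 5*w - 4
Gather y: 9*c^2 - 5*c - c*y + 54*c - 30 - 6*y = 9*c^2 + 49*c + y*(-c - 6) - 30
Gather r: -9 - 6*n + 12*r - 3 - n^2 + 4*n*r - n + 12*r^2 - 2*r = -n^2 - 7*n + 12*r^2 + r*(4*n + 10) - 12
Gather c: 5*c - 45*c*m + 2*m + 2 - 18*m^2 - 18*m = c*(5 - 45*m) - 18*m^2 - 16*m + 2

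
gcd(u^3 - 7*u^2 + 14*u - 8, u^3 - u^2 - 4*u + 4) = u^2 - 3*u + 2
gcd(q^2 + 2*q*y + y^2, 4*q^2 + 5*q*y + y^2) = q + y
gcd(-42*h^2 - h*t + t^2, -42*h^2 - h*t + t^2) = -42*h^2 - h*t + t^2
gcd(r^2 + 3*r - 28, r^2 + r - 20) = r - 4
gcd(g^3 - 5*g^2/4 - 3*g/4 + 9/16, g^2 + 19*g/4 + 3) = g + 3/4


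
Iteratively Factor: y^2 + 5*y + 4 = (y + 1)*(y + 4)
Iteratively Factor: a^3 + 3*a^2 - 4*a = (a + 4)*(a^2 - a) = a*(a + 4)*(a - 1)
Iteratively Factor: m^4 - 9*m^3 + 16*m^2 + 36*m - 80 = (m - 5)*(m^3 - 4*m^2 - 4*m + 16) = (m - 5)*(m - 4)*(m^2 - 4) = (m - 5)*(m - 4)*(m - 2)*(m + 2)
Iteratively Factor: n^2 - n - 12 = (n + 3)*(n - 4)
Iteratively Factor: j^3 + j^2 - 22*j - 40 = (j + 2)*(j^2 - j - 20) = (j + 2)*(j + 4)*(j - 5)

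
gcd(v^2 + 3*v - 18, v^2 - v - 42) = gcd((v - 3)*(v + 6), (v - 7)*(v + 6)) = v + 6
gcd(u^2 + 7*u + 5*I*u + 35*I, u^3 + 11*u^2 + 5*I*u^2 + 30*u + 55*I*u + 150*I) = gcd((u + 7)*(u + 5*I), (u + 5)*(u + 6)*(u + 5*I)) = u + 5*I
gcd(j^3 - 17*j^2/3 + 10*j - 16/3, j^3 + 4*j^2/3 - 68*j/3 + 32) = j^2 - 14*j/3 + 16/3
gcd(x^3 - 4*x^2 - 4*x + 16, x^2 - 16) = x - 4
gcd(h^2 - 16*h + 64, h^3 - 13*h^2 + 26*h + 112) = h - 8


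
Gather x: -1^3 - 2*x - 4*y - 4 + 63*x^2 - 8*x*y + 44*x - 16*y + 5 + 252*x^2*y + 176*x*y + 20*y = x^2*(252*y + 63) + x*(168*y + 42)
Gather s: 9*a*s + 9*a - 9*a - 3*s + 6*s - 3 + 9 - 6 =s*(9*a + 3)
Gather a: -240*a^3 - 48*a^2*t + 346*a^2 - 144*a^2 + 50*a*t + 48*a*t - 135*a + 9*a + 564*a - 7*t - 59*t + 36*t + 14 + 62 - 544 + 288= -240*a^3 + a^2*(202 - 48*t) + a*(98*t + 438) - 30*t - 180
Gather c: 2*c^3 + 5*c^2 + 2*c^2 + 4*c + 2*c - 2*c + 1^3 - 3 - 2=2*c^3 + 7*c^2 + 4*c - 4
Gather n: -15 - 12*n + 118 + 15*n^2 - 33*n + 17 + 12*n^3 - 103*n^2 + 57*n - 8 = 12*n^3 - 88*n^2 + 12*n + 112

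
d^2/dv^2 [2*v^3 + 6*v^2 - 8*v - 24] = 12*v + 12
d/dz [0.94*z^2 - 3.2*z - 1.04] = 1.88*z - 3.2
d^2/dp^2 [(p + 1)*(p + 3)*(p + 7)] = 6*p + 22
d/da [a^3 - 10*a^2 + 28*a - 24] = 3*a^2 - 20*a + 28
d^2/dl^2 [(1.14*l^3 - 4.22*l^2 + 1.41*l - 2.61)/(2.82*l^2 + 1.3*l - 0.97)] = (-1.4210854715202e-14*l^5 - 2.8421709430404e-14*l^4 + 63.45672*l^3 - 202.420152*l^2 - 27.83232*l - 27.485764)/(22.425768*l^6 + 31.01436*l^5 - 8.844084*l^4 - 19.13912*l^3 + 3.042114*l^2 + 3.66951*l - 0.912673)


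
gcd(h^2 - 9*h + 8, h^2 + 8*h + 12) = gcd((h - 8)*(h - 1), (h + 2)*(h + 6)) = 1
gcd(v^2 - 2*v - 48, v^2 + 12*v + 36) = v + 6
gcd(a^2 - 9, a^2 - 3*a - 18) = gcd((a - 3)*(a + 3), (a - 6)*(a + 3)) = a + 3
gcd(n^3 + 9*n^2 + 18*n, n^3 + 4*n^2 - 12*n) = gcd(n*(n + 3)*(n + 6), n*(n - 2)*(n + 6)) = n^2 + 6*n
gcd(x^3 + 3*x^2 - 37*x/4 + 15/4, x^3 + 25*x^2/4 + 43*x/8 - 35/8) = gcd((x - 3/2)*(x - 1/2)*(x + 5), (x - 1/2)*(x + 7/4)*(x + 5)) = x^2 + 9*x/2 - 5/2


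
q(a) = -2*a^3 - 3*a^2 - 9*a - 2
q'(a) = -6*a^2 - 6*a - 9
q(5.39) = -450.85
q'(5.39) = -215.65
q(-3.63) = 86.80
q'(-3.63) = -66.28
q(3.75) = -183.41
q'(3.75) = -115.88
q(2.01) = -48.45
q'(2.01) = -45.30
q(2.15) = -55.09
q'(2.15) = -49.64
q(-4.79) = 192.08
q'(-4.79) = -117.92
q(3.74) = -182.25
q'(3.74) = -115.37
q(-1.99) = 19.79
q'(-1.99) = -20.82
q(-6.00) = 376.00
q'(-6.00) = -189.00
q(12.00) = -3998.00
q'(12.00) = -945.00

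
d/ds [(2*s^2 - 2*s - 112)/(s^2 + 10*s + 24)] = 2*(11*s^2 + 160*s + 536)/(s^4 + 20*s^3 + 148*s^2 + 480*s + 576)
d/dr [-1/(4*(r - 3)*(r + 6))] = (2*r + 3)/(4*(r - 3)^2*(r + 6)^2)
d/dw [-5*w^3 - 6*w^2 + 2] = 3*w*(-5*w - 4)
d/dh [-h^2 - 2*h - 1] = -2*h - 2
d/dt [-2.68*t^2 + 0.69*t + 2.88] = 0.69 - 5.36*t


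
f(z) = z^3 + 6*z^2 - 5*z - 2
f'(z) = 3*z^2 + 12*z - 5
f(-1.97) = 23.49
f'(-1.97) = -17.00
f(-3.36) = 44.60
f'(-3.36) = -11.45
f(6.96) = 591.00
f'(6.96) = 223.84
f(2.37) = 33.16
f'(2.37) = 40.29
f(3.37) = 87.56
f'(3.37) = 69.51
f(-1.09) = 9.28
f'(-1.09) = -14.52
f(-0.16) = -1.05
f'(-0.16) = -6.84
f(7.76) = 787.79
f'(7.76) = 268.77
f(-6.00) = 28.00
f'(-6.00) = 31.00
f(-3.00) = 40.00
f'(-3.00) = -14.00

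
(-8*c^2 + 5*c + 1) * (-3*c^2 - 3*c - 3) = 24*c^4 + 9*c^3 + 6*c^2 - 18*c - 3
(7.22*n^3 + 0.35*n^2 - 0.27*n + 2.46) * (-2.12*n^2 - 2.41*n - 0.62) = -15.3064*n^5 - 18.1422*n^4 - 4.7475*n^3 - 4.7815*n^2 - 5.7612*n - 1.5252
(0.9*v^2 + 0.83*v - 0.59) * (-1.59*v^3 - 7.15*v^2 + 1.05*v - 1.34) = -1.431*v^5 - 7.7547*v^4 - 4.0514*v^3 + 3.884*v^2 - 1.7317*v + 0.7906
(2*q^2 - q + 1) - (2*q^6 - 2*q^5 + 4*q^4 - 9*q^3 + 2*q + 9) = -2*q^6 + 2*q^5 - 4*q^4 + 9*q^3 + 2*q^2 - 3*q - 8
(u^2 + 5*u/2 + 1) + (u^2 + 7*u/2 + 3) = 2*u^2 + 6*u + 4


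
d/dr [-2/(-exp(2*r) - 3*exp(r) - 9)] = (-4*exp(r) - 6)*exp(r)/(exp(2*r) + 3*exp(r) + 9)^2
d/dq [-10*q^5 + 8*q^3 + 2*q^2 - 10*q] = -50*q^4 + 24*q^2 + 4*q - 10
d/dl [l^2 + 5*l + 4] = 2*l + 5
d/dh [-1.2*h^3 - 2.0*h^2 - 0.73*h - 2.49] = -3.6*h^2 - 4.0*h - 0.73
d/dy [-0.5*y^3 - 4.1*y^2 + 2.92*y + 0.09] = -1.5*y^2 - 8.2*y + 2.92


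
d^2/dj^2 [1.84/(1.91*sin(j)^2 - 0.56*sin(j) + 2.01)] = (-26.850016*sin(j)^4 + 5.904192*sin(j)^3 + 67.953776*sin(j)^2 - 13.879488*sin(j) - 12.97384)/(1.91*sin(j)^2 - 0.56*sin(j) + 2.01)^3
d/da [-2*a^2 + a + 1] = 1 - 4*a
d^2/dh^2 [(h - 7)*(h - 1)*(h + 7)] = 6*h - 2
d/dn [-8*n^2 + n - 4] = 1 - 16*n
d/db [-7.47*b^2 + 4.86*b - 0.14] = 4.86 - 14.94*b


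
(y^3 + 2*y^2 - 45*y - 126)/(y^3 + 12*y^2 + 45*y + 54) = (y - 7)/(y + 3)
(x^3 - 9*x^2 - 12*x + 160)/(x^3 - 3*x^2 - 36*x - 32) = (x - 5)/(x + 1)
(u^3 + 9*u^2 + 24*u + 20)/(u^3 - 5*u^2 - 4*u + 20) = (u^2 + 7*u + 10)/(u^2 - 7*u + 10)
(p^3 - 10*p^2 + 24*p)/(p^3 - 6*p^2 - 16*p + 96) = p/(p + 4)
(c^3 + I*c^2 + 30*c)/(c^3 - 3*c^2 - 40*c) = (c^2 + I*c + 30)/(c^2 - 3*c - 40)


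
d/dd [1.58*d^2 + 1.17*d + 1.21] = 3.16*d + 1.17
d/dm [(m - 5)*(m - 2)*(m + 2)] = 3*m^2 - 10*m - 4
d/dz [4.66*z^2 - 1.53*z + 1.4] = 9.32*z - 1.53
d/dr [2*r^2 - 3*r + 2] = 4*r - 3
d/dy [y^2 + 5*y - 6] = 2*y + 5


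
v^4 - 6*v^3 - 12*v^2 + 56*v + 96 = (v - 6)*(v - 4)*(v + 2)^2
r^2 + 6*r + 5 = (r + 1)*(r + 5)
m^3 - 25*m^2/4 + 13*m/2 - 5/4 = (m - 5)*(m - 1)*(m - 1/4)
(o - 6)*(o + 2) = o^2 - 4*o - 12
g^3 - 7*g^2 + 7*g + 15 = (g - 5)*(g - 3)*(g + 1)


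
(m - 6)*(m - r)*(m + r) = m^3 - 6*m^2 - m*r^2 + 6*r^2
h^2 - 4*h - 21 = (h - 7)*(h + 3)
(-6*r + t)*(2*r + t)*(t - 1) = -12*r^2*t + 12*r^2 - 4*r*t^2 + 4*r*t + t^3 - t^2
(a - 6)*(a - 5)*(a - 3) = a^3 - 14*a^2 + 63*a - 90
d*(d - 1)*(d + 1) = d^3 - d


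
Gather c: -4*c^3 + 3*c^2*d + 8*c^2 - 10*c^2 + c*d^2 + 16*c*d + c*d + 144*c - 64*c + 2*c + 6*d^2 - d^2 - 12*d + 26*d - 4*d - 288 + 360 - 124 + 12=-4*c^3 + c^2*(3*d - 2) + c*(d^2 + 17*d + 82) + 5*d^2 + 10*d - 40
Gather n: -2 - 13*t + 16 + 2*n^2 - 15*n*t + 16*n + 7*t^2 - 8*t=2*n^2 + n*(16 - 15*t) + 7*t^2 - 21*t + 14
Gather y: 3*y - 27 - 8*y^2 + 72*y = -8*y^2 + 75*y - 27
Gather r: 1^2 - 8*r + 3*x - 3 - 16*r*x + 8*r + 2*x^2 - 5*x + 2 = -16*r*x + 2*x^2 - 2*x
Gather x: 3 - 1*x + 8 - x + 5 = 16 - 2*x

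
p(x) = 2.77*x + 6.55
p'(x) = 2.77000000000000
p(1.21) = 9.90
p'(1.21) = 2.77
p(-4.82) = -6.80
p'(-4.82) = 2.77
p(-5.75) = -9.38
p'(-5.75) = 2.77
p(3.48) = 16.19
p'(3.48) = 2.77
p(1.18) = 9.82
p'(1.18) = 2.77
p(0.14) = 6.94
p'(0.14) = 2.77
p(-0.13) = 6.19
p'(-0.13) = 2.77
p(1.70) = 11.26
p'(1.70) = 2.77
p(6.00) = 23.17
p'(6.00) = 2.77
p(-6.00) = -10.07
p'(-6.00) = 2.77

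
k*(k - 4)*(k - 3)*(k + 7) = k^4 - 37*k^2 + 84*k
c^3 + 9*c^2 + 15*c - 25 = (c - 1)*(c + 5)^2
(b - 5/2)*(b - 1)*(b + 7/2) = b^3 - 39*b/4 + 35/4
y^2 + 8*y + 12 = (y + 2)*(y + 6)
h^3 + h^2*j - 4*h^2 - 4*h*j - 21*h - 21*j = (h - 7)*(h + 3)*(h + j)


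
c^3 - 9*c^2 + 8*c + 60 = (c - 6)*(c - 5)*(c + 2)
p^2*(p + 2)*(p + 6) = p^4 + 8*p^3 + 12*p^2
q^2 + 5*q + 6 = (q + 2)*(q + 3)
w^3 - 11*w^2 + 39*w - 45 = (w - 5)*(w - 3)^2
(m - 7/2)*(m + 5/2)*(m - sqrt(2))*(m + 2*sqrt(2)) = m^4 - m^3 + sqrt(2)*m^3 - 51*m^2/4 - sqrt(2)*m^2 - 35*sqrt(2)*m/4 + 4*m + 35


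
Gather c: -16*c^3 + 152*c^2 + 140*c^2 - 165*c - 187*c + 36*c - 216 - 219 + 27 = -16*c^3 + 292*c^2 - 316*c - 408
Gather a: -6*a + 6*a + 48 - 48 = 0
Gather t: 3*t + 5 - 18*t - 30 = -15*t - 25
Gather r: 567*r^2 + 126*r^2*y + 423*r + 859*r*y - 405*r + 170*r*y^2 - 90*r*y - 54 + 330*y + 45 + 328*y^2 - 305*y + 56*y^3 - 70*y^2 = r^2*(126*y + 567) + r*(170*y^2 + 769*y + 18) + 56*y^3 + 258*y^2 + 25*y - 9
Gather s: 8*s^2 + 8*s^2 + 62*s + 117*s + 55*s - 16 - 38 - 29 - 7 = 16*s^2 + 234*s - 90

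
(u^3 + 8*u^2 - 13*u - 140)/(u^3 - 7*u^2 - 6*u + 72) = (u^2 + 12*u + 35)/(u^2 - 3*u - 18)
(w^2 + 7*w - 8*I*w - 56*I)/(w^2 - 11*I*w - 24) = (w + 7)/(w - 3*I)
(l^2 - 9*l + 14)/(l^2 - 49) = (l - 2)/(l + 7)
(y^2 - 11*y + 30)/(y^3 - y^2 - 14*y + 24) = (y^2 - 11*y + 30)/(y^3 - y^2 - 14*y + 24)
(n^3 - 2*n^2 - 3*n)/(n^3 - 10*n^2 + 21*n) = (n + 1)/(n - 7)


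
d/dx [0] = 0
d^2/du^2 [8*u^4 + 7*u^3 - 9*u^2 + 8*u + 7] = 96*u^2 + 42*u - 18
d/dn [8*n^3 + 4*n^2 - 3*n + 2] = 24*n^2 + 8*n - 3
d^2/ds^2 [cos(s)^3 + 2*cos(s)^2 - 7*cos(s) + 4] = 25*cos(s)/4 - 4*cos(2*s) - 9*cos(3*s)/4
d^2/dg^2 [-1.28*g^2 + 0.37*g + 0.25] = -2.56000000000000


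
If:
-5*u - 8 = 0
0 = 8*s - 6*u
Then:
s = -6/5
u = -8/5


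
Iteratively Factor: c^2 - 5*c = (c - 5)*(c)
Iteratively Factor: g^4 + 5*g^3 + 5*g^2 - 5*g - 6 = (g - 1)*(g^3 + 6*g^2 + 11*g + 6) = (g - 1)*(g + 2)*(g^2 + 4*g + 3) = (g - 1)*(g + 2)*(g + 3)*(g + 1)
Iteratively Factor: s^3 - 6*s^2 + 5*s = (s - 5)*(s^2 - s) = s*(s - 5)*(s - 1)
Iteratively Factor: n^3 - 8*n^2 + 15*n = (n)*(n^2 - 8*n + 15) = n*(n - 3)*(n - 5)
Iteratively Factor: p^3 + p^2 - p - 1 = (p - 1)*(p^2 + 2*p + 1) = (p - 1)*(p + 1)*(p + 1)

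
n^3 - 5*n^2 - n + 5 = (n - 5)*(n - 1)*(n + 1)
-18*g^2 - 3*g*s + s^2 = (-6*g + s)*(3*g + s)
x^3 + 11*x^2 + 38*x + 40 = (x + 2)*(x + 4)*(x + 5)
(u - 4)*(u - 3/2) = u^2 - 11*u/2 + 6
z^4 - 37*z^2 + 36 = (z - 6)*(z - 1)*(z + 1)*(z + 6)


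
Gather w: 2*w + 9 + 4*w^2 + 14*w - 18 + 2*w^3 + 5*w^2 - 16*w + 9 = 2*w^3 + 9*w^2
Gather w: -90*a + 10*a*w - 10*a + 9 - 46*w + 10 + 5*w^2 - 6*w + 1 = -100*a + 5*w^2 + w*(10*a - 52) + 20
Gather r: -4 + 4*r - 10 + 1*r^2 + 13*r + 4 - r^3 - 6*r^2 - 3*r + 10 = -r^3 - 5*r^2 + 14*r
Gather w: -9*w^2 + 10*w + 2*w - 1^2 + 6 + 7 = -9*w^2 + 12*w + 12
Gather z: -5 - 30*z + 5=-30*z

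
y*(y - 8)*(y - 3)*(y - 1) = y^4 - 12*y^3 + 35*y^2 - 24*y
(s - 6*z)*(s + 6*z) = s^2 - 36*z^2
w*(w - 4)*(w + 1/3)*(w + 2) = w^4 - 5*w^3/3 - 26*w^2/3 - 8*w/3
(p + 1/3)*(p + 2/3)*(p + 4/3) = p^3 + 7*p^2/3 + 14*p/9 + 8/27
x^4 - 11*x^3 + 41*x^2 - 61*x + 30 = (x - 5)*(x - 3)*(x - 2)*(x - 1)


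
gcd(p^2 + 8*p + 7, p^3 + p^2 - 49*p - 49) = p^2 + 8*p + 7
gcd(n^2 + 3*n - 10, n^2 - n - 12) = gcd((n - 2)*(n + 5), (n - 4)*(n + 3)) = 1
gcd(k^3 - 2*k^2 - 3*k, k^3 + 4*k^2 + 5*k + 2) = k + 1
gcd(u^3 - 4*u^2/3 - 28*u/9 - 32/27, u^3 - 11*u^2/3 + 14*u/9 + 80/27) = u^2 - 2*u - 16/9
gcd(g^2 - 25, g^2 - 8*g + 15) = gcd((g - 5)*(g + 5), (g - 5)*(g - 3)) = g - 5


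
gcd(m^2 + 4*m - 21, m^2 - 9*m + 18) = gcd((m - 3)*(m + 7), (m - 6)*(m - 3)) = m - 3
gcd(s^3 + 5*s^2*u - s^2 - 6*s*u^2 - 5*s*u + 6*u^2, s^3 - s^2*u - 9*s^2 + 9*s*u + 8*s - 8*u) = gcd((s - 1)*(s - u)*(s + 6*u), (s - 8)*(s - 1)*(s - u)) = s^2 - s*u - s + u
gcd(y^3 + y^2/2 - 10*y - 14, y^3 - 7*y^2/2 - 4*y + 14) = y^2 - 3*y/2 - 7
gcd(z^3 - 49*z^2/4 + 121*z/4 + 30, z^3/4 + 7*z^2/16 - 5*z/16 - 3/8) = z + 3/4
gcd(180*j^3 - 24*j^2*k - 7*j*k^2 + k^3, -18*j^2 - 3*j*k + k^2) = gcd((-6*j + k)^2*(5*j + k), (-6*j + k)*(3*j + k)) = 6*j - k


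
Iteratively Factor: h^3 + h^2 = (h)*(h^2 + h) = h*(h + 1)*(h)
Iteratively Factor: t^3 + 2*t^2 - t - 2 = (t + 2)*(t^2 - 1) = (t - 1)*(t + 2)*(t + 1)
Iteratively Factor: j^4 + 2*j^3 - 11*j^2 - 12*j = (j + 4)*(j^3 - 2*j^2 - 3*j) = (j - 3)*(j + 4)*(j^2 + j) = (j - 3)*(j + 1)*(j + 4)*(j)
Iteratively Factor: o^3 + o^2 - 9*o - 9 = (o - 3)*(o^2 + 4*o + 3) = (o - 3)*(o + 3)*(o + 1)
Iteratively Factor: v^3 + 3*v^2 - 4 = (v + 2)*(v^2 + v - 2) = (v - 1)*(v + 2)*(v + 2)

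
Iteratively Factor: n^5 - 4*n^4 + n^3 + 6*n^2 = (n - 2)*(n^4 - 2*n^3 - 3*n^2) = n*(n - 2)*(n^3 - 2*n^2 - 3*n) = n^2*(n - 2)*(n^2 - 2*n - 3) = n^2*(n - 2)*(n + 1)*(n - 3)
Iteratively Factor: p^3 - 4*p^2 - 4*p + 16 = (p - 2)*(p^2 - 2*p - 8) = (p - 4)*(p - 2)*(p + 2)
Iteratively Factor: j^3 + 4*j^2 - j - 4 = (j + 4)*(j^2 - 1) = (j - 1)*(j + 4)*(j + 1)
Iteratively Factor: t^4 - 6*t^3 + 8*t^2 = (t)*(t^3 - 6*t^2 + 8*t) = t*(t - 4)*(t^2 - 2*t) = t^2*(t - 4)*(t - 2)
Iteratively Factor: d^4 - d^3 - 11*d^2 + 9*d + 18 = (d + 3)*(d^3 - 4*d^2 + d + 6) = (d - 3)*(d + 3)*(d^2 - d - 2) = (d - 3)*(d - 2)*(d + 3)*(d + 1)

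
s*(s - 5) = s^2 - 5*s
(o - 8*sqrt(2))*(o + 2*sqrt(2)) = o^2 - 6*sqrt(2)*o - 32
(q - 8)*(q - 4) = q^2 - 12*q + 32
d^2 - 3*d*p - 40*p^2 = (d - 8*p)*(d + 5*p)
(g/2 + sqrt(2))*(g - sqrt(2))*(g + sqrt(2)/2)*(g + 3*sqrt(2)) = g^4/2 + 9*sqrt(2)*g^3/4 + 3*g^2 - 11*sqrt(2)*g/2 - 6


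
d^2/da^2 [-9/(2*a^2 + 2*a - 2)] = 9*(a^2 + a - (2*a + 1)^2 - 1)/(a^2 + a - 1)^3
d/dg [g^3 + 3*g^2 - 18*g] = 3*g^2 + 6*g - 18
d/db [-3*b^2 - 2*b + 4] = -6*b - 2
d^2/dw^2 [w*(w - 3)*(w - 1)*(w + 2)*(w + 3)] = 20*w^3 + 12*w^2 - 66*w - 18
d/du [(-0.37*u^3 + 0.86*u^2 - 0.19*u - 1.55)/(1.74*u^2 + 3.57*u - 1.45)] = (-0.6438*u^4 - 2.6418*u^3 + 5.0103*u^2 + 2.9*u + 5.809)/(3.0276*u^4 + 12.4236*u^3 + 7.6989*u^2 - 10.353*u + 2.1025)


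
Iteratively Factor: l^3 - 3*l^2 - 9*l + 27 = (l + 3)*(l^2 - 6*l + 9) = (l - 3)*(l + 3)*(l - 3)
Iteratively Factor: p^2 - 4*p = (p - 4)*(p)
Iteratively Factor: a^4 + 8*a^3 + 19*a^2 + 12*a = (a + 1)*(a^3 + 7*a^2 + 12*a) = a*(a + 1)*(a^2 + 7*a + 12) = a*(a + 1)*(a + 3)*(a + 4)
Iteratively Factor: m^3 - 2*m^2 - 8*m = (m - 4)*(m^2 + 2*m) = (m - 4)*(m + 2)*(m)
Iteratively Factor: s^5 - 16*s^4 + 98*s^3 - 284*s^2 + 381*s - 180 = (s - 3)*(s^4 - 13*s^3 + 59*s^2 - 107*s + 60) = (s - 5)*(s - 3)*(s^3 - 8*s^2 + 19*s - 12) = (s - 5)*(s - 3)^2*(s^2 - 5*s + 4) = (s - 5)*(s - 3)^2*(s - 1)*(s - 4)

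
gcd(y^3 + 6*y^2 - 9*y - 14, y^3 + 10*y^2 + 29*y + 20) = y + 1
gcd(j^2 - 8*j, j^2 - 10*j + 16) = j - 8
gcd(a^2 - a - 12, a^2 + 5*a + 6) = a + 3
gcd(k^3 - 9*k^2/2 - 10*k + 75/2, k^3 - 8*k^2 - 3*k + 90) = k^2 - 2*k - 15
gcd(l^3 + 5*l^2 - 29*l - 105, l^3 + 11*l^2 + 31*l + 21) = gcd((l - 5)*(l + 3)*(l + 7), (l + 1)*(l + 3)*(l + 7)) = l^2 + 10*l + 21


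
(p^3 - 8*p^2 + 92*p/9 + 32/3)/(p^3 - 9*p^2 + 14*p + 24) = (p^2 - 2*p - 16/9)/(p^2 - 3*p - 4)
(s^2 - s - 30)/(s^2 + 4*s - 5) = (s - 6)/(s - 1)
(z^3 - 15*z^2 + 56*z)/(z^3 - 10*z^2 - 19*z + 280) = z/(z + 5)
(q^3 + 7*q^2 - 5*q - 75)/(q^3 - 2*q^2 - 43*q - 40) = (q^2 + 2*q - 15)/(q^2 - 7*q - 8)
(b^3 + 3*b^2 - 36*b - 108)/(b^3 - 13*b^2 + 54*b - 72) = (b^2 + 9*b + 18)/(b^2 - 7*b + 12)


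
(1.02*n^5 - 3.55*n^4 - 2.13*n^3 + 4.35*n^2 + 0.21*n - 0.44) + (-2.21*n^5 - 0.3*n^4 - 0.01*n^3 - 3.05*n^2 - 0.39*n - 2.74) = -1.19*n^5 - 3.85*n^4 - 2.14*n^3 + 1.3*n^2 - 0.18*n - 3.18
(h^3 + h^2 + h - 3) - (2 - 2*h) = h^3 + h^2 + 3*h - 5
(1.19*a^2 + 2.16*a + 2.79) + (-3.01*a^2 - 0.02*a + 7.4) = -1.82*a^2 + 2.14*a + 10.19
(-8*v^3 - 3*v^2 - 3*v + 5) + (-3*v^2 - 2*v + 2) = -8*v^3 - 6*v^2 - 5*v + 7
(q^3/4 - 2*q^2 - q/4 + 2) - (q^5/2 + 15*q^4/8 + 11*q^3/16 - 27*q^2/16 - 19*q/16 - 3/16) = -q^5/2 - 15*q^4/8 - 7*q^3/16 - 5*q^2/16 + 15*q/16 + 35/16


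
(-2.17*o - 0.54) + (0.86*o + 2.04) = 1.5 - 1.31*o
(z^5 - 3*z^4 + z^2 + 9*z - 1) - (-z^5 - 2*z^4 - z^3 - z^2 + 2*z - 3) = 2*z^5 - z^4 + z^3 + 2*z^2 + 7*z + 2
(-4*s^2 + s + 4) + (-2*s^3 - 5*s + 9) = -2*s^3 - 4*s^2 - 4*s + 13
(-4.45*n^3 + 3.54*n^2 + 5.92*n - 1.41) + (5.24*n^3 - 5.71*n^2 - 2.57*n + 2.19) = 0.79*n^3 - 2.17*n^2 + 3.35*n + 0.78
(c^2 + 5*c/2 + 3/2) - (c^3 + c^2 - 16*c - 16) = -c^3 + 37*c/2 + 35/2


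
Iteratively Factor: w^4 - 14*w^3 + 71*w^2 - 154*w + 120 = (w - 4)*(w^3 - 10*w^2 + 31*w - 30) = (w - 4)*(w - 2)*(w^2 - 8*w + 15) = (w - 4)*(w - 3)*(w - 2)*(w - 5)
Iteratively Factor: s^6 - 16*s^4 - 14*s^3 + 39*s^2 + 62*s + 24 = (s + 1)*(s^5 - s^4 - 15*s^3 + s^2 + 38*s + 24) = (s + 1)*(s + 3)*(s^4 - 4*s^3 - 3*s^2 + 10*s + 8) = (s - 2)*(s + 1)*(s + 3)*(s^3 - 2*s^2 - 7*s - 4) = (s - 2)*(s + 1)^2*(s + 3)*(s^2 - 3*s - 4) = (s - 2)*(s + 1)^3*(s + 3)*(s - 4)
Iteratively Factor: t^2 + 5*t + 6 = (t + 3)*(t + 2)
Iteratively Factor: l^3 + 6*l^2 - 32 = (l - 2)*(l^2 + 8*l + 16) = (l - 2)*(l + 4)*(l + 4)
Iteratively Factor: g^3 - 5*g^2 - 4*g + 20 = (g - 5)*(g^2 - 4) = (g - 5)*(g + 2)*(g - 2)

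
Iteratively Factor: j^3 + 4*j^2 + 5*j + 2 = (j + 2)*(j^2 + 2*j + 1) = (j + 1)*(j + 2)*(j + 1)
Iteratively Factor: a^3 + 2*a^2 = (a)*(a^2 + 2*a) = a*(a + 2)*(a)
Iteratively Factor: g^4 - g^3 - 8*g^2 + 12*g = (g)*(g^3 - g^2 - 8*g + 12) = g*(g + 3)*(g^2 - 4*g + 4) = g*(g - 2)*(g + 3)*(g - 2)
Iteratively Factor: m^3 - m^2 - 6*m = (m)*(m^2 - m - 6) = m*(m - 3)*(m + 2)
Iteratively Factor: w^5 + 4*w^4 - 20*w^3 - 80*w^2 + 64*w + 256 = (w + 4)*(w^4 - 20*w^2 + 64) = (w - 4)*(w + 4)*(w^3 + 4*w^2 - 4*w - 16) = (w - 4)*(w - 2)*(w + 4)*(w^2 + 6*w + 8) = (w - 4)*(w - 2)*(w + 4)^2*(w + 2)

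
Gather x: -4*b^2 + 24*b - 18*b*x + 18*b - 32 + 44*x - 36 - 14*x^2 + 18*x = -4*b^2 + 42*b - 14*x^2 + x*(62 - 18*b) - 68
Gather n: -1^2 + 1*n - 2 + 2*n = 3*n - 3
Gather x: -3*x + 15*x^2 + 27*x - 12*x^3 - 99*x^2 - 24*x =-12*x^3 - 84*x^2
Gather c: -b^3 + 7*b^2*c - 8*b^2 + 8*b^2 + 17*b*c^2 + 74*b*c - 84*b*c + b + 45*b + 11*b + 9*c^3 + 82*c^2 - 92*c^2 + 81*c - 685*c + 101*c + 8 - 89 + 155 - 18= -b^3 + 57*b + 9*c^3 + c^2*(17*b - 10) + c*(7*b^2 - 10*b - 503) + 56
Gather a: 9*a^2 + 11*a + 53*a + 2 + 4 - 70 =9*a^2 + 64*a - 64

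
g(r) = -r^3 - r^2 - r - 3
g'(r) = -3*r^2 - 2*r - 1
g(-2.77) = 13.35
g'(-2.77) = -18.48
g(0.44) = -3.72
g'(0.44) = -2.46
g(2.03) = -17.52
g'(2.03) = -17.42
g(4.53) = -121.01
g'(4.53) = -71.62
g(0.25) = -3.33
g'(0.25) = -1.69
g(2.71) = -32.96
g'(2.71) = -28.45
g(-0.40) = -2.70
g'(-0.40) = -0.68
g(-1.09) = -1.80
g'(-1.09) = -2.38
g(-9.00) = 654.00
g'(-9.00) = -226.00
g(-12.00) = 1593.00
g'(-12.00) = -409.00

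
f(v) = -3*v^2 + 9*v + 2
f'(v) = 9 - 6*v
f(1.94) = 8.17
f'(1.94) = -2.64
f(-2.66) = -43.17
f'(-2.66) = 24.96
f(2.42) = 6.21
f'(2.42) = -5.52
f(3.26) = -0.54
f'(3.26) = -10.56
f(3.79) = -6.98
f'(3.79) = -13.74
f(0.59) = 6.27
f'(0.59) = 5.46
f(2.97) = 2.27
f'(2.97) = -8.82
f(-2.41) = -37.11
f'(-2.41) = 23.46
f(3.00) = 2.00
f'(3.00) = -9.00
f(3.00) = 2.00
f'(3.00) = -9.00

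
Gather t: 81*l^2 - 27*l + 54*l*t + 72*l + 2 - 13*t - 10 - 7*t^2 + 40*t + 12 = 81*l^2 + 45*l - 7*t^2 + t*(54*l + 27) + 4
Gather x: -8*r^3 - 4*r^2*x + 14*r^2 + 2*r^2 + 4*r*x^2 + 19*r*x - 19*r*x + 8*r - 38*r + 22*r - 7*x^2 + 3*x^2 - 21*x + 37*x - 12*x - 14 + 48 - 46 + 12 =-8*r^3 + 16*r^2 - 8*r + x^2*(4*r - 4) + x*(4 - 4*r^2)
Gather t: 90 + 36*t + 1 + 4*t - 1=40*t + 90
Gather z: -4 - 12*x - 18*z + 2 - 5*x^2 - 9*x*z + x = -5*x^2 - 11*x + z*(-9*x - 18) - 2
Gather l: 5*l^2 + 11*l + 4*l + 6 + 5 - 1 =5*l^2 + 15*l + 10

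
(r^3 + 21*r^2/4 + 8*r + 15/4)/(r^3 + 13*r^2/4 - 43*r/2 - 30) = (r^2 + 4*r + 3)/(r^2 + 2*r - 24)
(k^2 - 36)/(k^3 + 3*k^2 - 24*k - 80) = (k^2 - 36)/(k^3 + 3*k^2 - 24*k - 80)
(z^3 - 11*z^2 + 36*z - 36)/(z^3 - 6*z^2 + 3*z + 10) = (z^2 - 9*z + 18)/(z^2 - 4*z - 5)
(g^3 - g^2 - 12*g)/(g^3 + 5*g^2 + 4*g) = (g^2 - g - 12)/(g^2 + 5*g + 4)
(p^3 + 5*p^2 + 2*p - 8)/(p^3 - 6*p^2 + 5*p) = (p^2 + 6*p + 8)/(p*(p - 5))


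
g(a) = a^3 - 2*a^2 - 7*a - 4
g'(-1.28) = 3.04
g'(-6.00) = 125.00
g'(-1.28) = 3.04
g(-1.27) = -0.38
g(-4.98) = -142.25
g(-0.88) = -0.07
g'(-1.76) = 9.33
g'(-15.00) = 728.00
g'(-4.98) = 87.32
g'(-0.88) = -1.16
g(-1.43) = -1.00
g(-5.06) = -149.34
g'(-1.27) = 2.92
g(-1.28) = -0.41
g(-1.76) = -3.33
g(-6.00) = -250.00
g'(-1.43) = 4.85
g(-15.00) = -3724.00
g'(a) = 3*a^2 - 4*a - 7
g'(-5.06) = 90.05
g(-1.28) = -0.41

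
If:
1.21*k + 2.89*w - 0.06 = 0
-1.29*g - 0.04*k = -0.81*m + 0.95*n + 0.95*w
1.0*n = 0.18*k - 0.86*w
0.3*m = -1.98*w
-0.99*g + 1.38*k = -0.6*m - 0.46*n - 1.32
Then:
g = -1.35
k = -0.78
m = -2.29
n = -0.44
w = 0.35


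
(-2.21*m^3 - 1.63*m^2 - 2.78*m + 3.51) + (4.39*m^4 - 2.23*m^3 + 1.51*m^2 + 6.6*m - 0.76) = 4.39*m^4 - 4.44*m^3 - 0.12*m^2 + 3.82*m + 2.75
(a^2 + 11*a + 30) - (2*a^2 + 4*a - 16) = -a^2 + 7*a + 46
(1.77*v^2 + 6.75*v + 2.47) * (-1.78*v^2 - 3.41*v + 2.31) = -3.1506*v^4 - 18.0507*v^3 - 23.3254*v^2 + 7.1698*v + 5.7057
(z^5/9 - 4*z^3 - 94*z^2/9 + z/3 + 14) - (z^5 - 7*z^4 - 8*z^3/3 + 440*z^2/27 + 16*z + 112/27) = -8*z^5/9 + 7*z^4 - 4*z^3/3 - 722*z^2/27 - 47*z/3 + 266/27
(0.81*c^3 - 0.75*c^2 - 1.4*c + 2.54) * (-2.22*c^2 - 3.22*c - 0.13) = -1.7982*c^5 - 0.9432*c^4 + 5.4177*c^3 - 1.0333*c^2 - 7.9968*c - 0.3302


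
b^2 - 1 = (b - 1)*(b + 1)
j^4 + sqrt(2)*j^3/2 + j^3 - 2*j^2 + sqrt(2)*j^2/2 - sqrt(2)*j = j*(j - 1)*(j + 2)*(j + sqrt(2)/2)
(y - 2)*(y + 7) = y^2 + 5*y - 14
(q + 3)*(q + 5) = q^2 + 8*q + 15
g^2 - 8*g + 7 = (g - 7)*(g - 1)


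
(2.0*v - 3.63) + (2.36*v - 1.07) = 4.36*v - 4.7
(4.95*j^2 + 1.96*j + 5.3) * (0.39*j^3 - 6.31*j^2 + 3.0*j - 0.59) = 1.9305*j^5 - 30.4701*j^4 + 4.5494*j^3 - 30.4835*j^2 + 14.7436*j - 3.127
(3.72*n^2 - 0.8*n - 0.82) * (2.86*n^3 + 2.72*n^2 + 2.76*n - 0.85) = 10.6392*n^5 + 7.8304*n^4 + 5.746*n^3 - 7.6004*n^2 - 1.5832*n + 0.697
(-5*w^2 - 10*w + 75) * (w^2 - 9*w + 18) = -5*w^4 + 35*w^3 + 75*w^2 - 855*w + 1350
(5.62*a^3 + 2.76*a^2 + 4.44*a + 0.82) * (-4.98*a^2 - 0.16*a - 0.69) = -27.9876*a^5 - 14.644*a^4 - 26.4306*a^3 - 6.6984*a^2 - 3.1948*a - 0.5658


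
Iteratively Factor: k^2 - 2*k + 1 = (k - 1)*(k - 1)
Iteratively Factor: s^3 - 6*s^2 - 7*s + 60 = (s - 5)*(s^2 - s - 12) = (s - 5)*(s - 4)*(s + 3)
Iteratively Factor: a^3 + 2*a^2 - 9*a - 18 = (a + 2)*(a^2 - 9) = (a + 2)*(a + 3)*(a - 3)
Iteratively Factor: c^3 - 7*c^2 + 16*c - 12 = (c - 2)*(c^2 - 5*c + 6) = (c - 2)^2*(c - 3)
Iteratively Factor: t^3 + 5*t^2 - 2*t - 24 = (t - 2)*(t^2 + 7*t + 12) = (t - 2)*(t + 3)*(t + 4)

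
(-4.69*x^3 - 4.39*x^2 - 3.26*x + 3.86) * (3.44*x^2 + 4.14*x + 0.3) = -16.1336*x^5 - 34.5182*x^4 - 30.796*x^3 - 1.535*x^2 + 15.0024*x + 1.158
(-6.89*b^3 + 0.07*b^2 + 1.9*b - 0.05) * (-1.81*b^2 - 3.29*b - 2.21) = 12.4709*b^5 + 22.5414*b^4 + 11.5576*b^3 - 6.3152*b^2 - 4.0345*b + 0.1105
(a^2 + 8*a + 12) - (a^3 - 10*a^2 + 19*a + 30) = -a^3 + 11*a^2 - 11*a - 18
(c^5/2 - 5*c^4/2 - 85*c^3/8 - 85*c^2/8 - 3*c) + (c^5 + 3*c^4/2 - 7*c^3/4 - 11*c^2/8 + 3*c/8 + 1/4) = 3*c^5/2 - c^4 - 99*c^3/8 - 12*c^2 - 21*c/8 + 1/4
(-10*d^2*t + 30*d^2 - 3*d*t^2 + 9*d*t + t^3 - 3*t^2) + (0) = -10*d^2*t + 30*d^2 - 3*d*t^2 + 9*d*t + t^3 - 3*t^2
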